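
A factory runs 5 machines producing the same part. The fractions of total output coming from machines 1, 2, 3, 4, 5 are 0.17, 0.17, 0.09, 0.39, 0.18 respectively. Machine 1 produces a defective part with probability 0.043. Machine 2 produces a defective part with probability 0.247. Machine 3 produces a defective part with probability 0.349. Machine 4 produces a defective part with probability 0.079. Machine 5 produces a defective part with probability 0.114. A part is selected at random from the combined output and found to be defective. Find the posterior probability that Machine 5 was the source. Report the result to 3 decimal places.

Tabulate prior·likelihood by source: [1] prior 0.17, lik 0.043, product 0.007310; [2] prior 0.17, lik 0.247, product 0.04199; [3] prior 0.09, lik 0.349, product 0.03141; [4] prior 0.39, lik 0.079, product 0.03081; [5] prior 0.18, lik 0.114, product 0.02052.
Normalizing constant = 0.13204; the posterior for Machine 5 is its product over the sum, 0.02052/0.13204 = 0.155.

Posterior probability ≈ 0.155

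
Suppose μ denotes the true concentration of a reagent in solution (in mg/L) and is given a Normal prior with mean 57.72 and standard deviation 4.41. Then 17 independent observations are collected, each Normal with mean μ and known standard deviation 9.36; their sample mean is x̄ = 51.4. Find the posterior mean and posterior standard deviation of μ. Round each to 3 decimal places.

With known σ, the Normal prior is conjugate. Weight on the data is w = (n/σ²)/(n/σ² + 1/τ₀²) = 0.194043/(0.194043+0.0514189) = 0.79052.
Posterior mean = w·x̄ + (1−w)·μ₀ = 0.79052·51.4 + 0.20948·57.72 = 52.724. Posterior variance = 1/(0.194043+0.0514189) = 4.07396, so SD = 2.018.

Posterior mean ≈ 52.724; posterior SD ≈ 2.018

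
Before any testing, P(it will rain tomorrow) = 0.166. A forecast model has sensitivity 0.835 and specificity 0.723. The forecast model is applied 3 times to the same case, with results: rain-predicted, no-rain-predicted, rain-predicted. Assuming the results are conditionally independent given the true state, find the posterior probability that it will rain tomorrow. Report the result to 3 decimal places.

Let H be the event that it will rain tomorrow; start with P(H) = 0.166. P('rain-predicted'|H) = 0.835, P('rain-predicted'|¬H) = 0.277.
Update on result 1 ('rain-predicted'): P(H) ← 0.835·0.1660 / (0.835·0.1660 + 0.277·0.8340) = 0.13861/0.36963 = 0.3750.
Update on result 2 ('no-rain-predicted'): P(H) ← 0.165·0.3750 / (0.165·0.3750 + 0.723·0.6250) = 0.061875/0.51375 = 0.1204.
Update on result 3 ('rain-predicted'): P(H) ← 0.835·0.1204 / (0.835·0.1204 + 0.277·0.8796) = 0.10057/0.34420 = 0.2922.

Posterior P(H) ≈ 0.292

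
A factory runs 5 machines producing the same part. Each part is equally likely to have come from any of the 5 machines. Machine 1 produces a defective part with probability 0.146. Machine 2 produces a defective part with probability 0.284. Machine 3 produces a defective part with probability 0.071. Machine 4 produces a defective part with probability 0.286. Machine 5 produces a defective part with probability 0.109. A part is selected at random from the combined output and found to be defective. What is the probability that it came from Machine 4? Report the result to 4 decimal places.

P(defective|M1) = 0.146; P(defective|M2) = 0.284; P(defective|M3) = 0.071; P(defective|M4) = 0.286; P(defective|M5) = 0.109.
Prior × likelihood for each source: 0.2·0.146=0.02920, 0.2·0.284=0.05680, 0.2·0.071=0.01420, 0.2·0.286=0.05720, 0.2·0.109=0.02180. Summing gives P(defective) = 0.17920.
P(Machine 4 | defective) = 0.05720 / 0.17920 = 0.3192.

Posterior probability ≈ 0.3192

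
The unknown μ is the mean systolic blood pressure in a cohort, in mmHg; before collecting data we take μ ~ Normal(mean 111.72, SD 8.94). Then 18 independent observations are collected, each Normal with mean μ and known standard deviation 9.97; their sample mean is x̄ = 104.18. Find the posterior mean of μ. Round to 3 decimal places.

Prior precision 1/τ₀² = 1/8.94² = 0.0125119; data precision n/σ² = 18/9.97² = 0.181085.
Posterior precision = 0.0125119 + 0.181085 = 0.193597.
Posterior mean = (0.0125119·111.72 + 0.181085·104.18) / 0.193597 = 104.667.

Posterior mean ≈ 104.667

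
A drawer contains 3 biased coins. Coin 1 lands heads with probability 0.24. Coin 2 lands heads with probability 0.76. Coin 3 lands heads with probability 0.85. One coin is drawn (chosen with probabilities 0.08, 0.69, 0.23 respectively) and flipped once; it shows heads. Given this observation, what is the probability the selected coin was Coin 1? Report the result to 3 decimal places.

Posterior probability ≈ 0.026

Tabulate prior·likelihood by source: [1] prior 0.08, lik 0.24, product 0.01920; [2] prior 0.69, lik 0.76, product 0.5244; [3] prior 0.23, lik 0.85, product 0.1955.
Normalizing constant = 0.73910; the posterior for Coin 1 is its product over the sum, 0.01920/0.73910 = 0.026.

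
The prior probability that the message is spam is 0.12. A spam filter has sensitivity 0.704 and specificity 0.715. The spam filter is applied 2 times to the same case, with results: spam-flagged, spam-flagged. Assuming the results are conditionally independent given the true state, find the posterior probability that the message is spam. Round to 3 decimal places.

Posterior P(H) ≈ 0.454

With H the event that the message is spam, the joint likelihood of the observed sequence is P(data|H) = 0.704·0.704 = 0.49562 and P(data|¬H) = 0.285·0.285 = 0.081225.
Bayes: P(H|data) = 0.12·0.49562 / (0.12·0.49562 + 0.88·0.081225) = 0.059474/0.13095 = 0.4542.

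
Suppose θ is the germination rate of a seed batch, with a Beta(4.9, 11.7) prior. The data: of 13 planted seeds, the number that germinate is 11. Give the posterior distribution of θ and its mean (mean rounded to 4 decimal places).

Observing 11 successes and 2 failures updates Beta(4.9, 11.7) by adding the success and failure counts to the two shape parameters: α = 4.9+11 = 15.9, β = 11.7+2 = 13.7.
Posterior mean = α/(α+β) = 15.9/29.6 = 0.5372.

Posterior: Beta(15.9, 13.7); mean ≈ 0.5372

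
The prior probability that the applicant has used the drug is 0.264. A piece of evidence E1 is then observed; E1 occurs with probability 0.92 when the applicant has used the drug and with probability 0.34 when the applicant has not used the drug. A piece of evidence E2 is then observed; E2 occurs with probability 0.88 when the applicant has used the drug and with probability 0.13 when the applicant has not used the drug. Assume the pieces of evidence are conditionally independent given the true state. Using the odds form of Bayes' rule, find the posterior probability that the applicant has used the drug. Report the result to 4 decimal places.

Posterior probability ≈ 0.8679

Prior odds = 0.264/(1−0.264) = 0.35870.
Likelihood ratio for E1 = 0.92/0.34 = 2.7059.
Likelihood ratio for E2 = 0.88/0.13 = 6.7692.
Posterior odds = prior odds × LR₁ × LR₂ = 6.5701.
Posterior probability = odds/(1+odds) = 6.5701/7.5701 = 0.8679.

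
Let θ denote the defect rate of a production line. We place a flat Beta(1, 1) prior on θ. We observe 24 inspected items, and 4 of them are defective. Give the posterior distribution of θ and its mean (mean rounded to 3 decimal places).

Posterior: Beta(5, 21); mean ≈ 0.192

Observing 4 successes and 20 failures updates Beta(1, 1) by adding the success and failure counts to the two shape parameters: α = 1+4 = 5, β = 1+20 = 21.
Posterior mean = α/(α+β) = 5/26 = 0.192.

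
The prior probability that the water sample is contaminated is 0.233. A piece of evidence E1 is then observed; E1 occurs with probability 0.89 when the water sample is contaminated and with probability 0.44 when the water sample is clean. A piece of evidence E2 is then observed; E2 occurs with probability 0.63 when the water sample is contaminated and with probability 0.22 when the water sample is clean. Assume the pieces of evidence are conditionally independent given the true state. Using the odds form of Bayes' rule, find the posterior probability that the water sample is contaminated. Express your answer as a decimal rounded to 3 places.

Posterior probability ≈ 0.638

Prior odds = 0.233/(1−0.233) = 0.30378.
Likelihood ratio for E1 = 0.89/0.44 = 2.0227.
Likelihood ratio for E2 = 0.63/0.22 = 2.8636.
Posterior odds = prior odds × LR₁ × LR₂ = 1.7596.
Posterior probability = odds/(1+odds) = 1.7596/2.7596 = 0.638.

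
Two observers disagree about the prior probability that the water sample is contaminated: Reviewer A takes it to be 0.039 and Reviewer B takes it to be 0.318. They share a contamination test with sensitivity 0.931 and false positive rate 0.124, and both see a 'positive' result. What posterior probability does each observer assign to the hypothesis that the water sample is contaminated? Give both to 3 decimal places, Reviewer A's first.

Reviewer A: 0.234; Reviewer B: 0.778

P('+'|H) = 0.931, P('+'|¬H) = 0.124.
Reviewer A: numerator 0.931·0.039 = 0.036309; evidence = 0.036309+0.124·0.961 = 0.15547; posterior = 0.234.
Reviewer B: numerator 0.931·0.318 = 0.29606; evidence = 0.29606+0.124·0.682 = 0.38063; posterior = 0.778.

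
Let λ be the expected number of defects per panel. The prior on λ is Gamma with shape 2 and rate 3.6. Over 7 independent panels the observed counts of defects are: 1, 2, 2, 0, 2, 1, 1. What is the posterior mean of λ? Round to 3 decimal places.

Posterior mean ≈ 1.038

The Poisson likelihood adds the total count to the shape and the number of exposure periods to the rate. Here ∑xᵢ = 9 and n = 7, so shape 2→11 and rate 3.6→10.6.
E[λ | data] = 11/10.6 = 1.038.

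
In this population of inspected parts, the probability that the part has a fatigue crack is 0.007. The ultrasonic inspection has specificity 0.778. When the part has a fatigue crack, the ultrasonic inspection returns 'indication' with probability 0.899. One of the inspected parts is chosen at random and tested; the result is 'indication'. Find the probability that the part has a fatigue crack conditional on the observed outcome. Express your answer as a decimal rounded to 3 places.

P(H | E) ≈ 0.028

Write H for 'the part has a fatigue crack'. Prior odds H:¬H = 0.007/0.993 = 0.0070493. For the 'indication' outcome, the likelihood ratio is 0.899/0.222 = 4.0495.
Posterior odds = 0.0070493 × 4.0495 = 0.028547, so P(H|E) = 0.028547/(1+0.028547) = 0.028.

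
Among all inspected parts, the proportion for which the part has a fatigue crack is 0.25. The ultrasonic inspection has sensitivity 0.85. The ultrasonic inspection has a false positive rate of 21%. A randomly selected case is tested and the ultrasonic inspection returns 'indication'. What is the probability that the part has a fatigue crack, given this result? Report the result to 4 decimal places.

Write H for 'the part has a fatigue crack'. Prior odds H:¬H = 0.25/0.75 = 0.33333. For the 'indication' outcome, the likelihood ratio is 0.85/0.21 = 4.0476.
Posterior odds = 0.33333 × 4.0476 = 1.3492, so P(H|E) = 1.3492/(1+1.3492) = 0.5743.

P(H | E) ≈ 0.5743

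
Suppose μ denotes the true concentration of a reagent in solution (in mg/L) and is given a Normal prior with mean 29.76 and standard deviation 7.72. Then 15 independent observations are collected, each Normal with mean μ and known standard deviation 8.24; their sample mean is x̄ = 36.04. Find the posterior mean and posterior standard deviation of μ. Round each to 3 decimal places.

Prior precision 1/τ₀² = 1/7.72² = 0.0167790; data precision n/σ² = 15/8.24² = 0.220921.
Posterior precision = 0.0167790 + 0.220921 = 0.237700, giving posterior SD = 1/√0.237700 = 2.051.
Posterior mean = (0.0167790·29.76 + 0.220921·36.04) / 0.237700 = 35.597.

Posterior mean ≈ 35.597; posterior SD ≈ 2.051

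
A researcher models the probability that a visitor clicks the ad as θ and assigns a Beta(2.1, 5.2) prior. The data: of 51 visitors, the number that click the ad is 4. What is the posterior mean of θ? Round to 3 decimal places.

Posterior mean ≈ 0.105

The binomial likelihood is conjugate to the Beta prior: with 4 successes and 47 failures, the posterior is Beta(2.1+4, 5.2+47) = Beta(6.1, 52.2).
Posterior mean = α/(α+β) = 6.1/58.3 = 0.105.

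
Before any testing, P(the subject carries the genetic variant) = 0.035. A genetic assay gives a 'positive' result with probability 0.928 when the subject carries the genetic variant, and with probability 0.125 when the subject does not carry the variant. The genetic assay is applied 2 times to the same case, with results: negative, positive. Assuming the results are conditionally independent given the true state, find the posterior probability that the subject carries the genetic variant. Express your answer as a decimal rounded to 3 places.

Let H be the event that the subject carries the genetic variant; start with P(H) = 0.035. P('positive'|H) = 0.928, P('positive'|¬H) = 0.125.
Update on result 1 ('negative'): P(H) ← 0.072·0.0350 / (0.072·0.0350 + 0.875·0.9650) = 0.0025200/0.84689 = 0.0030.
Update on result 2 ('positive'): P(H) ← 0.928·0.0030 / (0.928·0.0030 + 0.125·0.9970) = 0.0027613/0.12739 = 0.0217.

Posterior P(H) ≈ 0.022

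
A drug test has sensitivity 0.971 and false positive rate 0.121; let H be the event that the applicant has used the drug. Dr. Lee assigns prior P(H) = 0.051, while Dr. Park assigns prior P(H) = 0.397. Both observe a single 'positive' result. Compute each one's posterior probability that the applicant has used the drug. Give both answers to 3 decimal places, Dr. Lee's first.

Dr. Lee: 0.301; Dr. Park: 0.841

P('+'|H) = 0.971, P('+'|¬H) = 0.121.
Dr. Lee: numerator 0.971·0.051 = 0.049521; evidence = 0.049521+0.121·0.949 = 0.16435; posterior = 0.301.
Dr. Park: numerator 0.971·0.397 = 0.38549; evidence = 0.38549+0.121·0.603 = 0.45845; posterior = 0.841.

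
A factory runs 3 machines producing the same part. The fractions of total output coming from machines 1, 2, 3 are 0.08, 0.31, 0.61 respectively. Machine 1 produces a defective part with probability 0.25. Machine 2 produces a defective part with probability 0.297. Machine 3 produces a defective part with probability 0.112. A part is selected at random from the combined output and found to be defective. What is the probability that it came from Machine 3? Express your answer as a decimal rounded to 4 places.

Posterior probability ≈ 0.3787

Tabulate prior·likelihood by source: [1] prior 0.08, lik 0.25, product 0.02000; [2] prior 0.31, lik 0.297, product 0.09207; [3] prior 0.61, lik 0.112, product 0.06832.
Normalizing constant = 0.18039; the posterior for Machine 3 is its product over the sum, 0.06832/0.18039 = 0.3787.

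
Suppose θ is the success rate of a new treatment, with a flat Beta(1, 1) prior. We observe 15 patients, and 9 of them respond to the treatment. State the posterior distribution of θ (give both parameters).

Observing 9 successes and 6 failures updates Beta(1, 1) by adding the success and failure counts to the two shape parameters: α = 1+9 = 10, β = 1+6 = 7.

Posterior: Beta(10, 7)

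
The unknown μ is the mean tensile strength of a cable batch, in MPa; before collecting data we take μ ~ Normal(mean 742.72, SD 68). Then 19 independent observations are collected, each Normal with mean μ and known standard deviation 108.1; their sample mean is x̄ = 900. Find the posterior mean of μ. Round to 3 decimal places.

Posterior mean ≈ 881.536

Prior precision 1/τ₀² = 1/68² = 0.00021626; data precision n/σ² = 19/108.1² = 0.00162593.
Posterior precision = 0.00021626 + 0.00162593 = 0.00184219.
Posterior mean = (0.00021626·742.72 + 0.00162593·900) / 0.00184219 = 881.536.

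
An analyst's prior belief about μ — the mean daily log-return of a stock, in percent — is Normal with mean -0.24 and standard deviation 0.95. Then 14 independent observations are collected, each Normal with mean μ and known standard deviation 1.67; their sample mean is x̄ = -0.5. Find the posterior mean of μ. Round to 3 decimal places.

Posterior mean ≈ -0.453

With known σ, the Normal prior is conjugate. Weight on the data is w = (n/σ²)/(n/σ² + 1/τ₀²) = 5.01990/(5.01990+1.10803) = 0.81918.
Posterior mean = w·x̄ + (1−w)·μ₀ = 0.81918·-0.5 + 0.18082·-0.24 = -0.453.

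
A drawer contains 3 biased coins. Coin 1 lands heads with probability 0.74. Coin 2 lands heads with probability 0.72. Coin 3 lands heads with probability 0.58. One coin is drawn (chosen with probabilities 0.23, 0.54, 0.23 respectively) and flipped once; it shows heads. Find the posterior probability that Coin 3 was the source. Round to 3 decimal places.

Tabulate prior·likelihood by source: [1] prior 0.23, lik 0.74, product 0.1702; [2] prior 0.54, lik 0.72, product 0.3888; [3] prior 0.23, lik 0.58, product 0.1334.
Normalizing constant = 0.69240; the posterior for Coin 3 is its product over the sum, 0.1334/0.69240 = 0.193.

Posterior probability ≈ 0.193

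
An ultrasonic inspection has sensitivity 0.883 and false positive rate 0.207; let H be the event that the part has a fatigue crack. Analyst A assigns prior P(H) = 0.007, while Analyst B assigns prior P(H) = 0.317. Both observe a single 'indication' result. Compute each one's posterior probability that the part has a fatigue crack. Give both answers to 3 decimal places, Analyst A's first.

P('+'|H) = 0.883, P('+'|¬H) = 0.207.
Analyst A: numerator 0.883·0.007 = 0.0061810; evidence = 0.0061810+0.207·0.993 = 0.21173; posterior = 0.029.
Analyst B: numerator 0.883·0.317 = 0.27991; evidence = 0.27991+0.207·0.683 = 0.42129; posterior = 0.664.

Analyst A: 0.029; Analyst B: 0.664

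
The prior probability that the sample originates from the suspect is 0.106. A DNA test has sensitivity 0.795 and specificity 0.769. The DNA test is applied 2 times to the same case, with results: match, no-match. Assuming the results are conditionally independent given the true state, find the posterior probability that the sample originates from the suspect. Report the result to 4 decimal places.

Let H be the event that the sample originates from the suspect; start with P(H) = 0.106. P('match'|H) = 0.795, P('match'|¬H) = 0.231.
Update on result 1 ('match'): P(H) ← 0.795·0.1060 / (0.795·0.1060 + 0.231·0.8940) = 0.084270/0.29078 = 0.2898.
Update on result 2 ('no-match'): P(H) ← 0.205·0.2898 / (0.205·0.2898 + 0.769·0.7102) = 0.059410/0.60555 = 0.0981.

Posterior P(H) ≈ 0.0981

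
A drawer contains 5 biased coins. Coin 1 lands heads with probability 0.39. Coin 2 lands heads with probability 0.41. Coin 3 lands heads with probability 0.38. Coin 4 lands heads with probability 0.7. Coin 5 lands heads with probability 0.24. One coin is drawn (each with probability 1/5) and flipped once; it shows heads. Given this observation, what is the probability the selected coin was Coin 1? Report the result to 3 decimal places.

Posterior probability ≈ 0.184

Tabulate prior·likelihood by source: [1] prior 0.2, lik 0.39, product 0.07800; [2] prior 0.2, lik 0.41, product 0.08200; [3] prior 0.2, lik 0.38, product 0.07600; [4] prior 0.2, lik 0.7, product 0.1400; [5] prior 0.2, lik 0.24, product 0.04800.
Normalizing constant = 0.42400; the posterior for Coin 1 is its product over the sum, 0.07800/0.42400 = 0.184.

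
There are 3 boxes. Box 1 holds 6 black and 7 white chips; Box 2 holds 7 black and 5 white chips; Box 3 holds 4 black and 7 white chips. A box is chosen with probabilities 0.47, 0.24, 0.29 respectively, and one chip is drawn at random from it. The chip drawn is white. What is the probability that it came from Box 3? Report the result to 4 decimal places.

Posterior probability ≈ 0.3433

Tabulate prior·likelihood by source: [1] prior 0.47, lik 0.5385, product 0.2531; [2] prior 0.24, lik 0.4167, product 0.1000; [3] prior 0.29, lik 0.6364, product 0.1845.
Normalizing constant = 0.53762; the posterior for Box 3 is its product over the sum, 0.1845/0.53762 = 0.3433.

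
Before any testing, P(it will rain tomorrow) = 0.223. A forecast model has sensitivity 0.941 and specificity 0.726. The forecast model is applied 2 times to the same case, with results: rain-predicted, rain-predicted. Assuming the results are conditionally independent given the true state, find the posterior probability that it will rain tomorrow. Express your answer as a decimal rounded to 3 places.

Posterior P(H) ≈ 0.772

With H the event that it will rain tomorrow, the joint likelihood of the observed sequence is P(data|H) = 0.941·0.941 = 0.88548 and P(data|¬H) = 0.274·0.274 = 0.075076.
Bayes: P(H|data) = 0.223·0.88548 / (0.223·0.88548 + 0.777·0.075076) = 0.19746/0.25580 = 0.7720.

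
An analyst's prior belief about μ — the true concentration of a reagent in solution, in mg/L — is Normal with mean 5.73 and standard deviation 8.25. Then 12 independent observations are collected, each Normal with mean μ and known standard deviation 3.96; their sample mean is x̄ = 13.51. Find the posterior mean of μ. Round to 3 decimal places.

Posterior mean ≈ 13.363

Prior precision 1/τ₀² = 1/8.25² = 0.0146924; data precision n/σ² = 12/3.96² = 0.765228.
Posterior precision = 0.0146924 + 0.765228 = 0.779920.
Posterior mean = (0.0146924·5.73 + 0.765228·13.51) / 0.779920 = 13.363.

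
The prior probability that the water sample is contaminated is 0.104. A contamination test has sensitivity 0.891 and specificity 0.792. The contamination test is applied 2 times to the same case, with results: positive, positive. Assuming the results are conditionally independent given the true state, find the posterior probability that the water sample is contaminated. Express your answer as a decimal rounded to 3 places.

Posterior P(H) ≈ 0.680

With H the event that the water sample is contaminated, the joint likelihood of the observed sequence is P(data|H) = 0.891·0.891 = 0.79388 and P(data|¬H) = 0.208·0.208 = 0.043264.
Bayes: P(H|data) = 0.104·0.79388 / (0.104·0.79388 + 0.896·0.043264) = 0.082564/0.12133 = 0.6805.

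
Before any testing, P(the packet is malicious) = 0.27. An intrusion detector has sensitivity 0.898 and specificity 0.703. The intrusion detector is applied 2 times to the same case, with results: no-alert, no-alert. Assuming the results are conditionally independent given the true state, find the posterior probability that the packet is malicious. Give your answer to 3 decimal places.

Let H be the event that the packet is malicious; start with P(H) = 0.27. P('alert'|H) = 0.898, P('alert'|¬H) = 0.297.
Update on result 1 ('no-alert'): P(H) ← 0.102·0.2700 / (0.102·0.2700 + 0.703·0.7300) = 0.027540/0.54073 = 0.0509.
Update on result 2 ('no-alert'): P(H) ← 0.102·0.0509 / (0.102·0.0509 + 0.703·0.9491) = 0.0051950/0.67239 = 0.0077.

Posterior P(H) ≈ 0.008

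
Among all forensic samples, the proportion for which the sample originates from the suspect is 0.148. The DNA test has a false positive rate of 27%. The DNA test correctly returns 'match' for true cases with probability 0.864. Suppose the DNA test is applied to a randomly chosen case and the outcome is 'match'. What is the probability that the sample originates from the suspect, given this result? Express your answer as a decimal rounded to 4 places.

Write H for 'the sample originates from the suspect'. Prior odds H:¬H = 0.148/0.852 = 0.17371. For the 'match' outcome, the likelihood ratio is 0.864/0.27 = 3.2000.
Posterior odds = 0.17371 × 3.2000 = 0.55587, so P(H|E) = 0.55587/(1+0.55587) = 0.3573.

P(H | E) ≈ 0.3573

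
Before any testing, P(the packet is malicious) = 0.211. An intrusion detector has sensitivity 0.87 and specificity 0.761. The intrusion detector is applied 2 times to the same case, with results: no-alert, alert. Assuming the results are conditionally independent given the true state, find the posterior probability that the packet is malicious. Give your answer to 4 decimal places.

Posterior P(H) ≈ 0.1426

With H the event that the packet is malicious, the joint likelihood of the observed sequence is P(data|H) = 0.13·0.87 = 0.11310 and P(data|¬H) = 0.761·0.239 = 0.18188.
Bayes: P(H|data) = 0.211·0.11310 / (0.211·0.11310 + 0.789·0.18188) = 0.023864/0.16737 = 0.1426.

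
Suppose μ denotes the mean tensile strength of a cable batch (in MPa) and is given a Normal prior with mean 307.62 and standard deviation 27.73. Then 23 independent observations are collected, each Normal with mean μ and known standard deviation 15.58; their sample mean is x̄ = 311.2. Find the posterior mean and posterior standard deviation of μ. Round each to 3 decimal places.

Prior precision 1/τ₀² = 1/27.73² = 0.00130047; data precision n/σ² = 23/15.58² = 0.0947530.
Posterior precision = 0.00130047 + 0.0947530 = 0.0960535, giving posterior SD = 1/√0.0960535 = 3.227.
Posterior mean = (0.00130047·307.62 + 0.0947530·311.2) / 0.0960535 = 311.152.

Posterior mean ≈ 311.152; posterior SD ≈ 3.227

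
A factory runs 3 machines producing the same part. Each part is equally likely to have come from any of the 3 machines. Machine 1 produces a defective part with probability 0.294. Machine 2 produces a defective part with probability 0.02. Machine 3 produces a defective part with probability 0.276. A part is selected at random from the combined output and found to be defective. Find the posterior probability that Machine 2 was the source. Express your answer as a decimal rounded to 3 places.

Tabulate prior·likelihood by source: [1] prior 0.333333, lik 0.294, product 0.09800; [2] prior 0.333333, lik 0.02, product 0.006667; [3] prior 0.333333, lik 0.276, product 0.09200.
Normalizing constant = 0.19667; the posterior for Machine 2 is its product over the sum, 0.006667/0.19667 = 0.034.

Posterior probability ≈ 0.034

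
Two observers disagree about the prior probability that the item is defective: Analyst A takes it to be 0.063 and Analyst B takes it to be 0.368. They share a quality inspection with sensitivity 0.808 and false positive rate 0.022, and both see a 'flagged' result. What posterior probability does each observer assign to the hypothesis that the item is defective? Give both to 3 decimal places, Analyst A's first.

The likelihood ratio for a 'flagged' result is 0.808/0.022 = 36.727.
Analyst A: prior odds 0.063/0.937 = 0.067236; posterior odds 2.4694; posterior probability 0.712.
Analyst B: prior odds 0.368/0.632 = 0.58228; posterior odds 21.386; posterior probability 0.955.

Analyst A: 0.712; Analyst B: 0.955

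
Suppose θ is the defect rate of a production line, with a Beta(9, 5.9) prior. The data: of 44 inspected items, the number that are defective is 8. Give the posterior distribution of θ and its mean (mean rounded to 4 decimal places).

Observing 8 successes and 36 failures updates Beta(9, 5.9) by adding the success and failure counts to the two shape parameters: α = 9+8 = 17, β = 5.9+36 = 41.9.
Posterior mean = α/(α+β) = 17/58.9 = 0.2886.

Posterior: Beta(17, 41.9); mean ≈ 0.2886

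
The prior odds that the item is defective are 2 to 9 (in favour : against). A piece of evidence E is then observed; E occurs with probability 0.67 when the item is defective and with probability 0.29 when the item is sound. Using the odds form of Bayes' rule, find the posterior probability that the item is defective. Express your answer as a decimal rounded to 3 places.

Posterior probability ≈ 0.339

Prior odds = 2/9 = 0.22222. In log-odds, ln(0.22222) = -1.5041.
Add log likelihood ratio: ln(2.3103) = 0.83740.
Posterior log-odds = -0.66668, so posterior odds = exp(-0.66668) = 0.51341. Converting, P(H|E) = 0.51341/1.5134 = 0.339.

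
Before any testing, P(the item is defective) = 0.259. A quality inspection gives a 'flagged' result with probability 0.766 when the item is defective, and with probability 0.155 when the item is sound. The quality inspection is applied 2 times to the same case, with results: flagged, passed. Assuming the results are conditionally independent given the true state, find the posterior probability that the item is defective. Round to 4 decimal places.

Let H be the event that the item is defective; start with P(H) = 0.259. P('flagged'|H) = 0.766, P('flagged'|¬H) = 0.155.
Update on result 1 ('flagged'): P(H) ← 0.766·0.2590 / (0.766·0.2590 + 0.155·0.7410) = 0.19839/0.31325 = 0.6333.
Update on result 2 ('passed'): P(H) ← 0.234·0.6333 / (0.234·0.6333 + 0.845·0.3667) = 0.14820/0.45803 = 0.3236.

Posterior P(H) ≈ 0.3236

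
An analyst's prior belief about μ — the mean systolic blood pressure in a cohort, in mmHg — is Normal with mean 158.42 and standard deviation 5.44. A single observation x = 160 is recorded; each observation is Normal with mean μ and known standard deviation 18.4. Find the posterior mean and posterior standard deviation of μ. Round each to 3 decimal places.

Posterior mean ≈ 158.547; posterior SD ≈ 5.217

With known σ, the Normal prior is conjugate. Weight on the data is w = (n/σ²)/(n/σ² + 1/τ₀²) = 0.00295369/(0.00295369+0.0337911) = 0.080384.
Posterior mean = w·x̄ + (1−w)·μ₀ = 0.080384·160 + 0.91962·158.42 = 158.547. Posterior variance = 1/(0.00295369+0.0337911) = 27.2148, so SD = 5.217.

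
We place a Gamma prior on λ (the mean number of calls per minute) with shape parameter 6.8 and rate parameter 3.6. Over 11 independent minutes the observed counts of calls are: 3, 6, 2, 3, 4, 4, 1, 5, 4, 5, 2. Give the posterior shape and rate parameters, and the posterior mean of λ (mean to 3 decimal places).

The Poisson likelihood adds the total count to the shape and the number of exposure periods to the rate. Here ∑xᵢ = 39 and n = 11, so shape 6.8→45.8 and rate 3.6→14.6.
Posterior mean = shape/rate = 45.8/14.6 = 3.137.

Posterior: Gamma(shape=45.8, rate=14.6); mean ≈ 3.137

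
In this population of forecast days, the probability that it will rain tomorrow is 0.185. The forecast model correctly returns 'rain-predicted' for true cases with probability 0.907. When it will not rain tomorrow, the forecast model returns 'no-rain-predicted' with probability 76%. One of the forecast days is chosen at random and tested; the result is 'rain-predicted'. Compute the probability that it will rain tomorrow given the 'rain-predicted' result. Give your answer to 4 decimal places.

Let H be the event that it will rain tomorrow. P(H) = 0.185, so P(¬H) = 0.815. With E the 'rain-predicted' result, P(E|H) = 0.907 and P(E|¬H) = 0.24.
P(E) = 0.907·0.185 + 0.24·0.815 = 0.16779 + 0.19560 = 0.36339.
By Bayes' theorem, P(H|E) = 0.16779 / 0.36339 = 0.4617.

P(H | E) ≈ 0.4617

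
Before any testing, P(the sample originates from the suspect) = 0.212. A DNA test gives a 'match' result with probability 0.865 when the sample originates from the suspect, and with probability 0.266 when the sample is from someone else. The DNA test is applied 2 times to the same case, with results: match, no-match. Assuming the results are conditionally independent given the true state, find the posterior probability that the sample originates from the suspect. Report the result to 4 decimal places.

Let H be the event that the sample originates from the suspect; start with P(H) = 0.212. P('match'|H) = 0.865, P('match'|¬H) = 0.266.
Update on result 1 ('match'): P(H) ← 0.865·0.2120 / (0.865·0.2120 + 0.266·0.7880) = 0.18338/0.39299 = 0.4666.
Update on result 2 ('no-match'): P(H) ← 0.135·0.4666 / (0.135·0.4666 + 0.734·0.5334) = 0.062995/0.45449 = 0.1386.

Posterior P(H) ≈ 0.1386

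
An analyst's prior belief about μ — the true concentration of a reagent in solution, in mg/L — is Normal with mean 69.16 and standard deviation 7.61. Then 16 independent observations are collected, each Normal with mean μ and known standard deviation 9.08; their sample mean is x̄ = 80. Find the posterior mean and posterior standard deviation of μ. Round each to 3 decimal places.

With known σ, the Normal prior is conjugate. Weight on the data is w = (n/σ²)/(n/σ² + 1/τ₀²) = 0.194065/(0.194065+0.0172675) = 0.91829.
Posterior mean = w·x̄ + (1−w)·μ₀ = 0.91829·80 + 0.081708·69.16 = 79.114. Posterior variance = 1/(0.194065+0.0172675) = 4.73187, so SD = 2.175.

Posterior mean ≈ 79.114; posterior SD ≈ 2.175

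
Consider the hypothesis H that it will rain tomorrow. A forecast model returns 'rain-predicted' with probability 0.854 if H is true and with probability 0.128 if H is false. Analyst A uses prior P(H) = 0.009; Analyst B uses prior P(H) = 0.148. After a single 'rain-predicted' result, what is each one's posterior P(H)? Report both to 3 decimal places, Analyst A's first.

The likelihood ratio for a 'rain-predicted' result is 0.854/0.128 = 6.6719.
Analyst A: prior odds 0.009/0.991 = 0.0090817; posterior odds 0.060592; posterior probability 0.057.
Analyst B: prior odds 0.148/0.852 = 0.17371; posterior odds 1.1590; posterior probability 0.537.

Analyst A: 0.057; Analyst B: 0.537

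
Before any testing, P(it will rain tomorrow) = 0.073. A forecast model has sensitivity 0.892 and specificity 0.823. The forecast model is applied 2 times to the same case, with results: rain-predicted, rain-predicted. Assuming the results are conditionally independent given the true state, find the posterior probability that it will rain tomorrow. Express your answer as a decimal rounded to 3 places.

Posterior P(H) ≈ 0.667

With H the event that it will rain tomorrow, the joint likelihood of the observed sequence is P(data|H) = 0.892·0.892 = 0.79566 and P(data|¬H) = 0.177·0.177 = 0.031329.
Bayes: P(H|data) = 0.073·0.79566 / (0.073·0.79566 + 0.927·0.031329) = 0.058083/0.087125 = 0.6667.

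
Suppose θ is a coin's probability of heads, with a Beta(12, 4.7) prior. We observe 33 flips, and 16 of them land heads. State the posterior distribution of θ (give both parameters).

The binomial likelihood is conjugate to the Beta prior: with 16 successes and 17 failures, the posterior is Beta(12+16, 4.7+17) = Beta(28, 21.7).

Posterior: Beta(28, 21.7)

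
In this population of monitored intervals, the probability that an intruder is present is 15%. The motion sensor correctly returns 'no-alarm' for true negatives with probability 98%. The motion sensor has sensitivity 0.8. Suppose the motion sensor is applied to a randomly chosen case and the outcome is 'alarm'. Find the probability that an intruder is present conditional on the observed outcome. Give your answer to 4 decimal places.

Let H be the event that an intruder is present. P(H) = 0.15, so P(¬H) = 0.85. With E the 'alarm' result, P(E|H) = 0.8 and P(E|¬H) = 0.02.
P(E) = 0.8·0.15 + 0.02·0.85 = 0.12000 + 0.017000 = 0.13700.
By Bayes' theorem, P(H|E) = 0.12000 / 0.13700 = 0.8759.

P(H | E) ≈ 0.8759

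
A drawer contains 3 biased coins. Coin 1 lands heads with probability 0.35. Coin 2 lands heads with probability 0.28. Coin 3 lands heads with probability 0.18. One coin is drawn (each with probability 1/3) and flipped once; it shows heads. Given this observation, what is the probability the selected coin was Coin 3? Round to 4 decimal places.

Posterior probability ≈ 0.2222

Tabulate prior·likelihood by source: [1] prior 0.333333, lik 0.35, product 0.1167; [2] prior 0.333333, lik 0.28, product 0.09333; [3] prior 0.333333, lik 0.18, product 0.06000.
Normalizing constant = 0.27000; the posterior for Coin 3 is its product over the sum, 0.06000/0.27000 = 0.2222.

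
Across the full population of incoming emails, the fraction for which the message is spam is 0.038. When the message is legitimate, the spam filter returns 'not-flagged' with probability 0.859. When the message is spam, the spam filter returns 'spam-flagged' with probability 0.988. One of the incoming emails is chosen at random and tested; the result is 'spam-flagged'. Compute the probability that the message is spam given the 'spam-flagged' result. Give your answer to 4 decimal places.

P(H | E) ≈ 0.2168

Write H for 'the message is spam'. Prior odds H:¬H = 0.038/0.962 = 0.039501. For the 'spam-flagged' outcome, the likelihood ratio is 0.988/0.141 = 7.0071.
Posterior odds = 0.039501 × 7.0071 = 0.27679, so P(H|E) = 0.27679/(1+0.27679) = 0.2168.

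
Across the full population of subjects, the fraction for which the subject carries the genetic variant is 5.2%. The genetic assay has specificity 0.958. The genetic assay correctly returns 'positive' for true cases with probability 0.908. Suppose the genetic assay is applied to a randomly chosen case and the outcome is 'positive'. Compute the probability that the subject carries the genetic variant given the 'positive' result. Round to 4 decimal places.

P(H | E) ≈ 0.5425

Write H for 'the subject carries the genetic variant'. Prior odds H:¬H = 0.052/0.948 = 0.054852. For the 'positive' outcome, the likelihood ratio is 0.908/0.042 = 21.619.
Posterior odds = 0.054852 × 21.619 = 1.1859, so P(H|E) = 1.1859/(1+1.1859) = 0.5425.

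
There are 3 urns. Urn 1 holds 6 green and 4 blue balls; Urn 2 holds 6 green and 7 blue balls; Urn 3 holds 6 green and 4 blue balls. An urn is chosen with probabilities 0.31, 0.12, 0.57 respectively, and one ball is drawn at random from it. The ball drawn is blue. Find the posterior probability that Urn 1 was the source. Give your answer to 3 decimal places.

Posterior probability ≈ 0.298

Tabulate prior·likelihood by source: [1] prior 0.31, lik 0.4, product 0.1240; [2] prior 0.12, lik 0.5385, product 0.06462; [3] prior 0.57, lik 0.4, product 0.2280.
Normalizing constant = 0.41662; the posterior for Urn 1 is its product over the sum, 0.1240/0.41662 = 0.298.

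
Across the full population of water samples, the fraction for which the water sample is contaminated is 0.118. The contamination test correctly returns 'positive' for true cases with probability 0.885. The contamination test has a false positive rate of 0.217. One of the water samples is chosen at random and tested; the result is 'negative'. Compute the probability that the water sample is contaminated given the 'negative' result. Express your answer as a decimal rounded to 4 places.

Write H for 'the water sample is contaminated'. Prior odds H:¬H = 0.118/0.882 = 0.13379. For the 'negative' outcome, the likelihood ratio is 0.115/0.783 = 0.14687.
Posterior odds = 0.13379 × 0.14687 = 0.019649, so P(H|E) = 0.019649/(1+0.019649) = 0.0193.

P(H | E) ≈ 0.0193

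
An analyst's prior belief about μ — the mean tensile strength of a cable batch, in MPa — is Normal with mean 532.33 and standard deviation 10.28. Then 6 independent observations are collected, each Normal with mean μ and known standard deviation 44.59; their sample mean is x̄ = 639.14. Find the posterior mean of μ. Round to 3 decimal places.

Posterior mean ≈ 558.156

Prior precision 1/τ₀² = 1/10.28² = 0.00946267; data precision n/σ² = 6/44.59² = 0.00301770.
Posterior precision = 0.00946267 + 0.00301770 = 0.0124804.
Posterior mean = (0.00946267·532.33 + 0.00301770·639.14) / 0.0124804 = 558.156.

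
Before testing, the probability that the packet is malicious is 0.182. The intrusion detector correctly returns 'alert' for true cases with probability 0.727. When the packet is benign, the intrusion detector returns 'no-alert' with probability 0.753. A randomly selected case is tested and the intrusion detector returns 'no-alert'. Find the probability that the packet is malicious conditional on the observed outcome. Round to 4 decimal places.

P(H | E) ≈ 0.0746

Write H for 'the packet is malicious'. Prior odds H:¬H = 0.182/0.818 = 0.22249. For the 'no-alert' outcome, the likelihood ratio is 0.273/0.753 = 0.36255.
Posterior odds = 0.22249 × 0.36255 = 0.080665, so P(H|E) = 0.080665/(1+0.080665) = 0.0746.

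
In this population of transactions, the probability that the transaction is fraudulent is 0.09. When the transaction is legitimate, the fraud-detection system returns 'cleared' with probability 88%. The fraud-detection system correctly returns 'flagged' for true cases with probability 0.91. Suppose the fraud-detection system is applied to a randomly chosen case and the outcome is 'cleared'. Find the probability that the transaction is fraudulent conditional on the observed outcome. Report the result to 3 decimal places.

P(H | E) ≈ 0.010

Let H be the event that the transaction is fraudulent. P(H) = 0.09, so P(¬H) = 0.91. With E the 'cleared' result, P(E|H) = 0.09 and P(E|¬H) = 0.88.
P(E) = 0.09·0.09 + 0.88·0.91 = 0.0081000 + 0.80080 = 0.80890.
By Bayes' theorem, P(H|E) = 0.0081000 / 0.80890 = 0.010.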